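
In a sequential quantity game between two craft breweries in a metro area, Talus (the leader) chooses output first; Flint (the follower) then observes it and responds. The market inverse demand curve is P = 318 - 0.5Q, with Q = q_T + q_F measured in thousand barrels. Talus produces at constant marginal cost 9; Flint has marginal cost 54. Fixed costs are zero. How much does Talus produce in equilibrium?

Solve by backward induction. Given q_T, the follower Flint maximises π_F = (318 - (1/2)q_T - (1/2)q_F)q_F - 54q_F.
∂π_F/∂q_F = 264 - (1/2)q_T - q_F = 0 gives the reaction function q_F = (264 - (1/2)q_T).
The leader anticipates this reaction. Substituting into P = 318 - 0.5Q gives P = 186 - (1/4)q_T, so π_T = (186 - (1/4)q_T)q_T - 9q_T.
The leader's first-order condition 177 - (1/2)q_T = 0 yields q_T = 354.
Then q_F = (264 - (1/2)·354) = 87.

354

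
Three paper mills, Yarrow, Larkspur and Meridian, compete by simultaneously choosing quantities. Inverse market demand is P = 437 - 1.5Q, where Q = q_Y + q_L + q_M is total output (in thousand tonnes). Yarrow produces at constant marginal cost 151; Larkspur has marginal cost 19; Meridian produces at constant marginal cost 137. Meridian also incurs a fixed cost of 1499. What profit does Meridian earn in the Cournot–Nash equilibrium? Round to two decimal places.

Yarrow's profit: π_Y = (437 - 1.5Q)q_Y - (151q_Y). Setting ∂π_Y/∂q_Y = 0: 286 - 3q_Y - (3/2)(q_L + q_M) = 0.
Larkspur's first-order condition: 418 - 3q_L - (3/2)(q_Y + q_M) = 0.
Meridian's profit: π_M = (437 - 1.5Q)q_M - (137q_M). Setting ∂π_M/∂q_M = 0: 300 - 3q_M - (3/2)(q_Y + q_L) = 0.
Summing all 3 equations gives 1004 − 6Q = 0, hence Q = 502/3.
Back-substituting: q_Y = (286 − 251)/(3/2) = 70/3, q_L = (418 − 251)/(3/2) = 334/3, q_M = (300 − 251)/(3/2) = 98/3.
Price P = 437 - (3/2)·(502/3) = 186.
Meridian's profit: (186 - 137)·(98/3) - 1499 = 305/3.

101.67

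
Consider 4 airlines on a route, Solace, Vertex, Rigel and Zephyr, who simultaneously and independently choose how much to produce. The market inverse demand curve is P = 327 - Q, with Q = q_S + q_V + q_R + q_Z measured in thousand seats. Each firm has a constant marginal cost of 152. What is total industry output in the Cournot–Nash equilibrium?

Each firm earns π_i = (327 - Q)q_i - 152q_i.
Setting ∂π_i/∂q_i = 0 with rivals' quantities fixed: 175 - 2q_i - Σ_{j≠i} q_j = 0.
With identical firms every q_j equals q_i, so Σ_{j≠i} q_j = 3q_i and 175 = 5q_i, giving q_i = 35.
Total output Q = 35 + 35 + 35 + 35 = 140.

140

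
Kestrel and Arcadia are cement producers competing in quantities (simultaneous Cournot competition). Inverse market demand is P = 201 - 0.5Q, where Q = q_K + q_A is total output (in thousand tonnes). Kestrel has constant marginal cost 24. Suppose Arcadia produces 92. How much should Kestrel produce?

With the rival's output fixed at 92, Kestrel's profit is π_K = (201 - (1/2)·92 - (1/2)q_K)q_K - (24q_K) = (155 - (1/2)q_K)q_K - (24q_K).
∂π_K/∂q_K = 131 - q_K = 0, so q_K = 131.

131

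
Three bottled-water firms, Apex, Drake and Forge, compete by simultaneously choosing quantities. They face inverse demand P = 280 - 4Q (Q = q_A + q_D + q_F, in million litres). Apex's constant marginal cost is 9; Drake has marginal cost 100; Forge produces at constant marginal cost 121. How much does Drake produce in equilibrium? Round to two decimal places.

Apex's profit: π_A = (280 - 4Q)q_A - (9q_A). Setting ∂π_A/∂q_A = 0: 271 - 8q_A - 4(q_D + q_F) = 0.
Drake's first-order condition: 180 - 8q_D - 4(q_A + q_F) = 0.
Forge's first-order condition: 159 - 8q_F - 4(q_A + q_D) = 0.
Summing all 3 equations gives 610 − 16Q = 0, hence Q = 305/8.
Back-substituting: q_A = (271 − 305/2)/4 = 237/8, q_D = (180 − 305/2)/4 = 55/8, q_F = (159 − 305/2)/4 = 13/8.

6.88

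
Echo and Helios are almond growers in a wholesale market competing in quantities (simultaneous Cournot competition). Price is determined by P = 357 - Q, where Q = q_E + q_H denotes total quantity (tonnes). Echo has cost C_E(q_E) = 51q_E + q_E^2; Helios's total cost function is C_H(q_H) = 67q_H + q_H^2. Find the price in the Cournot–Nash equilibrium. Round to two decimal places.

237.80

Echo's profit: π_E = (357 - Q)q_E - (51q_E + q_E²). Setting ∂π_E/∂q_E = 0: 306 - 4q_E - (q_H) = 0.
Helios's profit: π_H = (357 - Q)q_H - (67q_H + q_H²). Setting ∂π_H/∂q_H = 0: 290 - 4q_H - (q_E) = 0.
So q_E = (306 - q_H)/4 and q_H = (290 - q_E)/4.
Substituting one into the other gives q_E = 934/15 and q_H = 854/15.
Total output Q = 596/5, so price P = 357 - 596/5 = 1189/5.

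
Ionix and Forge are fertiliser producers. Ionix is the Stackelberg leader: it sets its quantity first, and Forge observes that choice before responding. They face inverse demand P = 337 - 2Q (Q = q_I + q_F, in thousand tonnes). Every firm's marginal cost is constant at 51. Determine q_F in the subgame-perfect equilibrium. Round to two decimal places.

Solve by backward induction. Given q_I, the follower Forge maximises π_F = (337 - 2q_I - 2q_F)q_F - 51q_F.
Follower FOC: 286 - 2q_I - 4q_F = 0, so q_F(q_I) = (286 - 2q_I)/4.
The leader anticipates this reaction. Substituting into P = 337 - 2Q gives P = 194 - q_I, so π_I = (194 - q_I)q_I - 51q_I.
The leader's first-order condition 143 - 2q_I = 0 yields q_I = 143/2.
Then q_F = (286 - 2·(143/2))/4 = 143/4.

35.75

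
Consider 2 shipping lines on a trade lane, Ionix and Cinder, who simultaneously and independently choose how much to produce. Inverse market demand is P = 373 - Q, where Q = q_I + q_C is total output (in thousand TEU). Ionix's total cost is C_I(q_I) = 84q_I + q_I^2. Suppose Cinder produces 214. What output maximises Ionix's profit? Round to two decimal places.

18.75

With the rival's output fixed at 214, Ionix's profit is π_I = (373 - 214 - q_I)q_I - (84q_I + q_I²) = (159 - q_I)q_I - (84q_I + q_I²).
∂π_I/∂q_I = 75 - 4q_I = 0, so q_I = 75/4.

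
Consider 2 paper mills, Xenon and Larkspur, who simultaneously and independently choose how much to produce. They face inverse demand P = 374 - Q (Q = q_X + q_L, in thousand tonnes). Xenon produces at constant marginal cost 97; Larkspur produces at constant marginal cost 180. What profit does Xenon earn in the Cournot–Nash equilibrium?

14400

Xenon's profit: π_X = (374 - Q)q_X - (97q_X). Setting ∂π_X/∂q_X = 0: 277 - 2q_X - (q_L) = 0.
Larkspur's first-order condition: 194 - 2q_L - (q_X) = 0.
Best responses: q_X = (277 - q_L)/2, q_L = (194 - q_X)/2.
Solving the pair: q_X = 120, q_L = 37.
Price P = 374 - 157 = 217.
Xenon's profit: (217 - 97)·120 = 14400.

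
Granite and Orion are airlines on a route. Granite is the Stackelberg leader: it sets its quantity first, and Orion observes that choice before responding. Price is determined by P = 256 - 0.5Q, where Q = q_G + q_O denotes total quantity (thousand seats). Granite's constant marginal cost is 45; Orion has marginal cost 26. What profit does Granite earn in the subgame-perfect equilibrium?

9216

Solve by backward induction. Given q_G, the follower Orion maximises π_O = (256 - (1/2)q_G - (1/2)q_O)q_O - 26q_O.
Setting the follower's marginal profit to zero, 230 - (1/2)q_G - q_O = 0, i.e. q_O = (230 - (1/2)q_G).
The leader anticipates this reaction. Substituting into P = 256 - 0.5Q gives P = 141 - (1/4)q_G, so π_G = (141 - (1/4)q_G)q_G - 45q_G.
The leader's first-order condition 96 - (1/2)q_G = 0 yields q_G = 192.
Then q_O = (230 - (1/2)·192) = 134.
Price P = 256 - (1/2)·326 = 93.
Granite's profit: (93 - 45)·192 = 9216.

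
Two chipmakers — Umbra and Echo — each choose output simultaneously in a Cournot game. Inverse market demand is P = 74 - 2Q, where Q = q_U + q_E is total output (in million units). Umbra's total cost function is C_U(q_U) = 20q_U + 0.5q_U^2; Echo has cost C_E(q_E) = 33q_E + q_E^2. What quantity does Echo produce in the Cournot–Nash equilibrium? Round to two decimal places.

Umbra's profit: π_U = (74 - 2Q)q_U - (20q_U + (1/2)q_U²). Setting ∂π_U/∂q_U = 0: 54 - 5q_U - 2(q_E) = 0.
Echo's profit: π_E = (74 - 2Q)q_E - (33q_E + q_E²). Setting ∂π_E/∂q_E = 0: 41 - 6q_E - 2(q_U) = 0.
Best responses: q_U = (54 - 2q_E)/5, q_E = (41 - 2q_U)/6.
Substituting one into the other gives q_U = 121/13 and q_E = 97/26.

3.73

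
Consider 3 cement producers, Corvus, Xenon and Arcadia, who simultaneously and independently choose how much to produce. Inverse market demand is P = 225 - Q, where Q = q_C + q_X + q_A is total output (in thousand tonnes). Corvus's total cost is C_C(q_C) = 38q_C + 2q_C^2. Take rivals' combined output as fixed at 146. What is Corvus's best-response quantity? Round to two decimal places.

6.83

With rivals' combined output fixed at 146, Corvus's profit is π_C = (225 - 146 - q_C)q_C - (38q_C + 2q_C²) = (79 - q_C)q_C - (38q_C + 2q_C²).
∂π_C/∂q_C = 41 - 6q_C = 0, so q_C = 41/6.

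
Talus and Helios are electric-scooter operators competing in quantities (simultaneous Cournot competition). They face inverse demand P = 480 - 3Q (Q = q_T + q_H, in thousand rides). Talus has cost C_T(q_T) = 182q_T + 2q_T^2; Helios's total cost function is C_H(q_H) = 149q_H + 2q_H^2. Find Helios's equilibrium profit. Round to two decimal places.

3524.37

Talus's profit: π_T = (480 - 3Q)q_T - (182q_T + 2q_T²). Setting ∂π_T/∂q_T = 0: 298 - 10q_T - 3(q_H) = 0.
Helios's profit: π_H = (480 - 3Q)q_H - (149q_H + 2q_H²). Setting ∂π_H/∂q_H = 0: 331 - 10q_H - 3(q_T) = 0.
So q_T = (298 - 3q_H)/10 and q_H = (331 - 3q_T)/10.
Solving the pair: q_T = 1987/91, q_H = 26.5495.
Price P = 480 - 3·(629/13) = 334.8462.
Helios's profit: 334.8462·26.5495 - 149·26.5495 - 2·26.5495² = 3524.3666.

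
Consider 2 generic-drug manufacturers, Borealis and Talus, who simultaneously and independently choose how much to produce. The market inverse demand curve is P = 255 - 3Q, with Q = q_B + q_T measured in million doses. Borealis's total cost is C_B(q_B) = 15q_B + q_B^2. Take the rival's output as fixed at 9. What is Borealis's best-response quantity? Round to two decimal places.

26.63

With the rival's output fixed at 9, Borealis's profit is π_B = (255 - 3·9 - 3q_B)q_B - (15q_B + q_B²) = (228 - 3q_B)q_B - (15q_B + q_B²).
∂π_B/∂q_B = 213 - 8q_B = 0, so q_B = 213/8.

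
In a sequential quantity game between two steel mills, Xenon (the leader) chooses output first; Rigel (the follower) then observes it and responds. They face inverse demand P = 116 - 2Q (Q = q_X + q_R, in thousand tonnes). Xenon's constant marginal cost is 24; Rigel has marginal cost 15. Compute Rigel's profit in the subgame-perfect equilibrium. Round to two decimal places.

Solve by backward induction. Given q_X, the follower Rigel maximises π_R = (116 - 2q_X - 2q_R)q_R - 15q_R.
Follower FOC: 101 - 2q_X - 4q_R = 0, so q_R(q_X) = (101 - 2q_X)/4.
The leader anticipates this reaction. Substituting into P = 116 - 2Q gives P = 131/2 - q_X, so π_X = (131/2 - q_X)q_X - 24q_X.
Maximising: ∂π_X/∂q_X = 83/2 - 2q_X = 0, giving q_X = 83/4.
Then q_R = (101 - 2·(83/4))/4 = 119/8.
Price P = 116 - 2·(285/8) = 179/4.
Rigel's profit: (179/4 - 15)·(119/8) = 442.5313.

442.53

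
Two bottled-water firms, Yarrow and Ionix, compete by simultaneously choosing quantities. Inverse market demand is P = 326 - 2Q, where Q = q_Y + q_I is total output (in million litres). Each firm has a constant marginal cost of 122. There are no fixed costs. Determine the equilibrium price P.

190

A representative firm's profit is π_i = q_i(326 - 2Q) - 122q_i.
Setting ∂π_i/∂q_i = 0 with rivals' quantities fixed: 204 - 4q_i - 2q_j = 0.
By symmetry each firm produces the same amount; substituting q_j = q_i yields q_i = 204/6 = 34.
Total output Q = 68, so price P = 326 - 2·68 = 190.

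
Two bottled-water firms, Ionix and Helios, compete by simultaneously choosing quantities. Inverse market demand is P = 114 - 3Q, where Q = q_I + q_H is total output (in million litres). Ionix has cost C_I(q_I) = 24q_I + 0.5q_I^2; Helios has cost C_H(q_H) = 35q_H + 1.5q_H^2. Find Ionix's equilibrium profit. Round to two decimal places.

Ionix's profit: π_I = (114 - 3Q)q_I - (24q_I + (1/2)q_I²). Setting ∂π_I/∂q_I = 0: 90 - 7q_I - 3(q_H) = 0.
Helios's first-order condition: 79 - 9q_H - 3(q_I) = 0.
Best responses: q_I = (90 - 3q_H)/7, q_H = (79 - 3q_I)/9.
Substituting one into the other gives q_I = 191/18 and q_H = 283/54.
Price P = 114 - 3·(428/27) = 598/9.
Ionix's profit: (598/9)·(191/18) - 24·(191/18) - (1/2)(191/18)² = 394.0849.

394.08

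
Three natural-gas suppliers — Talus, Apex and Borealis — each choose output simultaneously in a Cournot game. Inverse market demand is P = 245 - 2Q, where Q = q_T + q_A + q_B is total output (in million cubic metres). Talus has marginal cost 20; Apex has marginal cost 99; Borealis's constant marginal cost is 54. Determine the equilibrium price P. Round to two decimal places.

104.50

Talus's profit: π_T = (245 - 2Q)q_T - (20q_T). Setting ∂π_T/∂q_T = 0: 225 - 4q_T - 2(q_A + q_B) = 0.
Apex's first-order condition: 146 - 4q_A - 2(q_T + q_B) = 0.
Borealis's first-order condition: 191 - 4q_B - 2(q_T + q_A) = 0.
Summing all 3 equations gives 562 − 8Q = 0, hence Q = 281/4.
Back-substituting: q_T = (225 − 281/2)/2 = 169/4, q_A = (146 − 281/2)/2 = 11/4, q_B = (191 − 281/2)/2 = 101/4.
Total output Q = 281/4, so price P = 245 - 2·(281/4) = 209/2.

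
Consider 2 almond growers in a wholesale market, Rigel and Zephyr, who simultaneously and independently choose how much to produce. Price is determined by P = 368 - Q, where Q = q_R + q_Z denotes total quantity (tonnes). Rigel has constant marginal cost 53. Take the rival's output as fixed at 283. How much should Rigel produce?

With the rival's output fixed at 283, Rigel's profit is π_R = (368 - 283 - q_R)q_R - (53q_R) = (85 - q_R)q_R - (53q_R).
∂π_R/∂q_R = 32 - 2q_R = 0, so q_R = 16.

16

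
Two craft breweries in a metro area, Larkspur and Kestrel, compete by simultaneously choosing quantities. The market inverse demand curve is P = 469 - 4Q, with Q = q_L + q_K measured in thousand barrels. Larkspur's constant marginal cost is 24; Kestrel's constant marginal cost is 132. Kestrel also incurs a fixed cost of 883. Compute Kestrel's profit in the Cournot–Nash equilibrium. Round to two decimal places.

Larkspur's profit: π_L = (469 - 4Q)q_L - (24q_L). Setting ∂π_L/∂q_L = 0: 445 - 8q_L - 4(q_K) = 0.
Kestrel's first-order condition: 337 - 8q_K - 4(q_L) = 0.
Rearranging gives the reaction functions q_L = (445 - 4q_K)/8 and q_K = (337 - 4q_L)/8.
Solving the pair: q_L = 553/12, q_K = 229/12.
Price P = 469 - 4·(391/6) = 625/3.
Kestrel's profit: (625/3 - 132)·(229/12) - 883 = 573.6944.

573.69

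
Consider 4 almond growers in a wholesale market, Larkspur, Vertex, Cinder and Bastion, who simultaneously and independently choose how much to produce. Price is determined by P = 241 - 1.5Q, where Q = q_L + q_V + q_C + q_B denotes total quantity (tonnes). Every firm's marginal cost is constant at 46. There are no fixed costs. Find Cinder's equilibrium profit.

Each firm earns π_i = (241 - 1.5Q)q_i - 46q_i.
First-order condition (treating rivals' output as given): 195 - 3q_i - (3/2)·Σ_{j≠i} q_j = 0.
By symmetry each firm produces the same amount; substituting Σ_{j≠i} q_j = 3q_i yields q_i = 195/(15/2) = 26.
Price P = 241 - (3/2)·104 = 85.
Cinder's profit: (85 - 46)·26 = 1014.

1014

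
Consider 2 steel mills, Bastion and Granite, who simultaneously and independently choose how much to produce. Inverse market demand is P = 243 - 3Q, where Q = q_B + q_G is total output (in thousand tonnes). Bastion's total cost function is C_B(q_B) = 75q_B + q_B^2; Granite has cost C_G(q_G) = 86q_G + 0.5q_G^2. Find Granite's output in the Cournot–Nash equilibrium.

Bastion's profit: π_B = (243 - 3Q)q_B - (75q_B + q_B²). Setting ∂π_B/∂q_B = 0: 168 - 8q_B - 3(q_G) = 0.
Granite's profit: π_G = (243 - 3Q)q_G - (86q_G + (1/2)q_G²). Setting ∂π_G/∂q_G = 0: 157 - 7q_G - 3(q_B) = 0.
So q_B = (168 - 3q_G)/8 and q_G = (157 - 3q_B)/7.
Solving the pair: q_B = 15, q_G = 16.

16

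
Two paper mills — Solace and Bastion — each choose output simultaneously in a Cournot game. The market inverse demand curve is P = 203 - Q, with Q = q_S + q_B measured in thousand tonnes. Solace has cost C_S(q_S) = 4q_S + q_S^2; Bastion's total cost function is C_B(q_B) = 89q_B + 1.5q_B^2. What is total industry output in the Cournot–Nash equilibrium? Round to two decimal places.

59.89

Solace's profit: π_S = (203 - Q)q_S - (4q_S + q_S²). Setting ∂π_S/∂q_S = 0: 199 - 4q_S - (q_B) = 0.
Bastion's profit: π_B = (203 - Q)q_B - (89q_B + (3/2)q_B²). Setting ∂π_B/∂q_B = 0: 114 - 5q_B - (q_S) = 0.
Rearranging gives the reaction functions q_S = (199 - q_B)/4 and q_B = (114 - q_S)/5.
Substituting one into the other gives q_S = 881/19 and q_B = 257/19.
Total output Q = 881/19 + 257/19 = 1138/19.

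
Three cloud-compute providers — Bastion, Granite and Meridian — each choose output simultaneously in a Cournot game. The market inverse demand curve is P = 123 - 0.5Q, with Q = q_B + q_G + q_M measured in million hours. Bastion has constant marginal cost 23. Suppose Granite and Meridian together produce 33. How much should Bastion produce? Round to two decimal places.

83.50

With rivals' combined output fixed at 33, Bastion's profit is π_B = (123 - (1/2)·33 - (1/2)q_B)q_B - (23q_B) = (213/2 - (1/2)q_B)q_B - (23q_B).
∂π_B/∂q_B = 167/2 - q_B = 0, so q_B = 167/2.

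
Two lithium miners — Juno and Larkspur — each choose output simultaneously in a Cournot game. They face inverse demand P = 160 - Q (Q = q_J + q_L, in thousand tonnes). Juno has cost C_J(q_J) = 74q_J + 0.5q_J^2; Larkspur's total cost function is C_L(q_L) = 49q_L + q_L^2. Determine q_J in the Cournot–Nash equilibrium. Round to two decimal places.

21.18

Juno's profit: π_J = (160 - Q)q_J - (74q_J + (1/2)q_J²). Setting ∂π_J/∂q_J = 0: 86 - 3q_J - (q_L) = 0.
Larkspur's first-order condition: 111 - 4q_L - (q_J) = 0.
So q_J = (86 - q_L)/3 and q_L = (111 - q_J)/4.
Solving the pair: q_J = 233/11, q_L = 247/11.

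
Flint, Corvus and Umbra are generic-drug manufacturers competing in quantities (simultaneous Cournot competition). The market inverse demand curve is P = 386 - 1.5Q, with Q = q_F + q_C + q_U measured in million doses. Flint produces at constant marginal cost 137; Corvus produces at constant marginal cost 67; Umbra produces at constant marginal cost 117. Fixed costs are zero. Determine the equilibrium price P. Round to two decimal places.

Flint's profit: π_F = (386 - 1.5Q)q_F - (137q_F). Setting ∂π_F/∂q_F = 0: 249 - 3q_F - (3/2)(q_C + q_U) = 0.
Corvus's first-order condition: 319 - 3q_C - (3/2)(q_F + q_U) = 0.
Umbra's first-order condition: 269 - 3q_U - (3/2)(q_F + q_C) = 0.
Summing all 3 equations gives 837 − 6Q = 0, hence Q = 279/2.
Back-substituting: q_F = (249 − 837/4)/(3/2) = 53/2, q_C = (319 − 837/4)/(3/2) = 439/6, q_U = (269 − 837/4)/(3/2) = 239/6.
Total output Q = 279/2, so price P = 386 - (3/2)·(279/2) = 707/4.

176.75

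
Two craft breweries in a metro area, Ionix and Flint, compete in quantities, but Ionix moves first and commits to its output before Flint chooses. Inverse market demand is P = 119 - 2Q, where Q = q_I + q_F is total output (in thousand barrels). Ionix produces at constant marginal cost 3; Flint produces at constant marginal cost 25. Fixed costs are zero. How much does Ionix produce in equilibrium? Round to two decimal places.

The follower Flint best-responds to any q_I: π_F = (119 - 2Q)q_F - 25q_F.
∂π_F/∂q_F = 94 - 2q_I - 4q_F = 0 gives the reaction function q_F = (94 - 2q_I)/4.
Ionix substitutes q_F(q_I) into its own profit: π_I = q_I(119 - 2q_I - (94 - 2q_I)/2) - 3q_I = (72 - q_I)q_I - 3q_I.
Leader FOC: 69 - 2q_I = 0, so q_I = 69/2.
Then q_F = (94 - 2·(69/2))/4 = 25/4.

34.50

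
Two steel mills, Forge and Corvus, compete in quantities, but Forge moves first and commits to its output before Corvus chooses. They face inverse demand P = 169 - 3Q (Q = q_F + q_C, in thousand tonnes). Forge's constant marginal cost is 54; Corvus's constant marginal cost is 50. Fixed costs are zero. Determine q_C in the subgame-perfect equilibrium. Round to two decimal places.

10.58

Solve by backward induction. Given q_F, the follower Corvus maximises π_C = (169 - 3q_F - 3q_C)q_C - 50q_C.
Setting the follower's marginal profit to zero, 119 - 3q_F - 6q_C = 0, i.e. q_C = (119 - 3q_F)/6.
Forge substitutes q_C(q_F) into its own profit: π_F = q_F(169 - 3q_F - (119 - 3q_F)/2) - 54q_F = (219/2 - (3/2)q_F)q_F - 54q_F.
Leader FOC: 111/2 - 3q_F = 0, so q_F = 37/2.
Then q_C = (119 - 3·(37/2))/6 = 127/12.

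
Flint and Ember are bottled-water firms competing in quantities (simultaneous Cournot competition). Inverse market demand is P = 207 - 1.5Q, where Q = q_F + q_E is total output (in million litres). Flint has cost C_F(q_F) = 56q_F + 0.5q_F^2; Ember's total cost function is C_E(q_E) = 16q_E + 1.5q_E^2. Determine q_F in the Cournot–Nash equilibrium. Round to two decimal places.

28.48

Flint's profit: π_F = (207 - 1.5Q)q_F - (56q_F + (1/2)q_F²). Setting ∂π_F/∂q_F = 0: 151 - 4q_F - (3/2)(q_E) = 0.
Ember's profit: π_E = (207 - 1.5Q)q_E - (16q_E + (3/2)q_E²). Setting ∂π_E/∂q_E = 0: 191 - 6q_E - (3/2)(q_F) = 0.
Best responses: q_F = (151 - (3/2)q_E)/4, q_E = (191 - (3/2)q_F)/6.
Substituting one into the other gives q_F = 826/29 and q_E = 24.7126.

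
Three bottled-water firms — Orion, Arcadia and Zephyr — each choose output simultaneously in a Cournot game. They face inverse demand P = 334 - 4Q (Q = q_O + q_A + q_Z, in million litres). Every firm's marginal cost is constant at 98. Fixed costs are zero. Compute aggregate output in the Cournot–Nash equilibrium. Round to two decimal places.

44.25

Each firm earns π_i = (334 - 4Q)q_i - 98q_i.
First-order condition (treating rivals' output as given): 236 - 8q_i - 4·Σ_{j≠i} q_j = 0.
By symmetry each firm produces the same amount; substituting Σ_{j≠i} q_j = 2q_i yields q_i = 236/16 = 59/4.
Total output Q = 59/4 + 59/4 + 59/4 = 177/4.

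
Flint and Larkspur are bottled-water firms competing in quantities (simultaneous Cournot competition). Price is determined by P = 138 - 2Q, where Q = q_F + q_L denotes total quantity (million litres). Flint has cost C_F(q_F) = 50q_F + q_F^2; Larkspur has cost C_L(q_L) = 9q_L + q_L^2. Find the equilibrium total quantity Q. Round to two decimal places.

27.13

Flint's profit: π_F = (138 - 2Q)q_F - (50q_F + q_F²). Setting ∂π_F/∂q_F = 0: 88 - 6q_F - 2(q_L) = 0.
Larkspur's first-order condition: 129 - 6q_L - 2(q_F) = 0.
Best responses: q_F = (88 - 2q_L)/6, q_L = (129 - 2q_F)/6.
Substituting one into the other gives q_F = 135/16 and q_L = 299/16.
Total output Q = 135/16 + 299/16 = 217/8.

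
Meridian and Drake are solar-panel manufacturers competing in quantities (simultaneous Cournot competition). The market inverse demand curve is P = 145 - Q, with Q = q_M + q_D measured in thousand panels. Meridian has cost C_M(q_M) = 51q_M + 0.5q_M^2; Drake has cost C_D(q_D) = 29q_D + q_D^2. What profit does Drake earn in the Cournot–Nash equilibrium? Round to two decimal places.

Meridian's profit: π_M = (145 - Q)q_M - (51q_M + (1/2)q_M²). Setting ∂π_M/∂q_M = 0: 94 - 3q_M - (q_D) = 0.
Drake's first-order condition: 116 - 4q_D - (q_M) = 0.
Rearranging gives the reaction functions q_M = (94 - q_D)/3 and q_D = (116 - q_M)/4.
Solving the pair: q_M = 260/11, q_D = 254/11.
Price P = 145 - 514/11 = 1081/11.
Drake's profit: (1081/11)·(254/11) - 29·(254/11) - (254/11)² = 1066.3802.

1066.38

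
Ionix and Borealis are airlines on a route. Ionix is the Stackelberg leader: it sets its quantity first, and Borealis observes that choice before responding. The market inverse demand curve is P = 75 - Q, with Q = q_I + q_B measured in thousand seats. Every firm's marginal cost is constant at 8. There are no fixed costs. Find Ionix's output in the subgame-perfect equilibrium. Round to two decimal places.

Solve by backward induction. Given q_I, the follower Borealis maximises π_B = (75 - q_I - q_B)q_B - 8q_B.
Follower FOC: 67 - q_I - 2q_B = 0, so q_B(q_I) = (67 - q_I)/2.
Ionix substitutes q_B(q_I) into its own profit: π_I = q_I(75 - q_I - (67 - q_I)/2) - 8q_I = (83/2 - (1/2)q_I)q_I - 8q_I.
The leader's first-order condition 67/2 - q_I = 0 yields q_I = 67/2.
Then q_B = (67 - 67/2)/2 = 67/4.

33.50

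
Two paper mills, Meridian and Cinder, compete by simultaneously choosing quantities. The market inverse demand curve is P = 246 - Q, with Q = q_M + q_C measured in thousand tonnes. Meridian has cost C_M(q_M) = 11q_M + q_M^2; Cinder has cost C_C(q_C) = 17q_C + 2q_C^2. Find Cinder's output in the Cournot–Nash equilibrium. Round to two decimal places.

29.61

Meridian's profit: π_M = (246 - Q)q_M - (11q_M + q_M²). Setting ∂π_M/∂q_M = 0: 235 - 4q_M - (q_C) = 0.
Cinder's profit: π_C = (246 - Q)q_C - (17q_C + 2q_C²). Setting ∂π_C/∂q_C = 0: 229 - 6q_C - (q_M) = 0.
So q_M = (235 - q_C)/4 and q_C = (229 - q_M)/6.
Solving the pair: q_M = 1181/23, q_C = 681/23.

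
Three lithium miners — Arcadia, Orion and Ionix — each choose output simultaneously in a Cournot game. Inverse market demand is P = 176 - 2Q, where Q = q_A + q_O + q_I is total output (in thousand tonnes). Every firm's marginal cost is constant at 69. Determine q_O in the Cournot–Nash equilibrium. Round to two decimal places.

13.38

Each firm earns π_i = (176 - 2Q)q_i - 69q_i.
Setting ∂π_i/∂q_i = 0 with rivals' quantities fixed: 107 - 4q_i - 2·Σ_{j≠i} q_j = 0.
By symmetry each firm produces the same amount; substituting Σ_{j≠i} q_j = 2q_i yields q_i = 107/8.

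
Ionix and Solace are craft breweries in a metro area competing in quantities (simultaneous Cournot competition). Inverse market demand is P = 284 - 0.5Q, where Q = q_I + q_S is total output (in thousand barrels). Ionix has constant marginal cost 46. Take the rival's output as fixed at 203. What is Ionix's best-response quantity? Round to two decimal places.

136.50

With the rival's output fixed at 203, Ionix's profit is π_I = (284 - (1/2)·203 - (1/2)q_I)q_I - (46q_I) = (365/2 - (1/2)q_I)q_I - (46q_I).
∂π_I/∂q_I = 273/2 - q_I = 0, so q_I = 273/2.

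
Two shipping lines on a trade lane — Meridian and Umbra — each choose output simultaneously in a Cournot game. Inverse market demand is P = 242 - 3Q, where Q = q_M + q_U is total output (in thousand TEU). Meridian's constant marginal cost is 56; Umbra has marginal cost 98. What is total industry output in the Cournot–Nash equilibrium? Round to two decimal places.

36.67

Meridian's profit: π_M = (242 - 3Q)q_M - (56q_M). Setting ∂π_M/∂q_M = 0: 186 - 6q_M - 3(q_U) = 0.
Umbra's profit: π_U = (242 - 3Q)q_U - (98q_U). Setting ∂π_U/∂q_U = 0: 144 - 6q_U - 3(q_M) = 0.
Rearranging gives the reaction functions q_M = (186 - 3q_U)/6 and q_U = (144 - 3q_M)/6.
Substituting one into the other gives q_M = 76/3 and q_U = 34/3.
Total output Q = 76/3 + 34/3 = 110/3.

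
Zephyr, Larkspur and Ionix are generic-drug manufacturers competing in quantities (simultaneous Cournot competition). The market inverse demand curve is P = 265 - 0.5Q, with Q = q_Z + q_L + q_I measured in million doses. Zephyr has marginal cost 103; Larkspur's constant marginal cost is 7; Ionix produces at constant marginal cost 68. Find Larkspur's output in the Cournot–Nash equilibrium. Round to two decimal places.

207.50

Zephyr's profit: π_Z = (265 - 0.5Q)q_Z - (103q_Z). Setting ∂π_Z/∂q_Z = 0: 162 - q_Z - (1/2)(q_L + q_I) = 0.
Larkspur's profit: π_L = (265 - 0.5Q)q_L - (7q_L). Setting ∂π_L/∂q_L = 0: 258 - q_L - (1/2)(q_Z + q_I) = 0.
Ionix's profit: π_I = (265 - 0.5Q)q_I - (68q_I). Setting ∂π_I/∂q_I = 0: 197 - q_I - (1/2)(q_Z + q_L) = 0.
Adding the 3 first-order conditions: 617 − 2Q = 0, so Q = 617/2.
Back-substituting: q_Z = (162 − 617/4)/(1/2) = 31/2, q_L = (258 − 617/4)/(1/2) = 415/2, q_I = (197 − 617/4)/(1/2) = 171/2.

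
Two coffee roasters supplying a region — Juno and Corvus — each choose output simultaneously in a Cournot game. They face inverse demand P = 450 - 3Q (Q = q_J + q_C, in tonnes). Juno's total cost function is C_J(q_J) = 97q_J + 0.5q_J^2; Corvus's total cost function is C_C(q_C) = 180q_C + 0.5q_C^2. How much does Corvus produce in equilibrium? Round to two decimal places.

Juno's profit: π_J = (450 - 3Q)q_J - (97q_J + (1/2)q_J²). Setting ∂π_J/∂q_J = 0: 353 - 7q_J - 3(q_C) = 0.
Corvus's first-order condition: 270 - 7q_C - 3(q_J) = 0.
Rearranging gives the reaction functions q_J = (353 - 3q_C)/7 and q_C = (270 - 3q_J)/7.
Solving the pair: q_J = 1661/40, q_C = 831/40.

20.78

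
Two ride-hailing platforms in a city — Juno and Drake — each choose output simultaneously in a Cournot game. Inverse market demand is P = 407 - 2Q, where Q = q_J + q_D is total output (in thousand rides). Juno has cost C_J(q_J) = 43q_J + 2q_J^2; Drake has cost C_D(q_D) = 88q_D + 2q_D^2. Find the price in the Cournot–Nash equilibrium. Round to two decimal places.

Juno's profit: π_J = (407 - 2Q)q_J - (43q_J + 2q_J²). Setting ∂π_J/∂q_J = 0: 364 - 8q_J - 2(q_D) = 0.
Drake's first-order condition: 319 - 8q_D - 2(q_J) = 0.
Rearranging gives the reaction functions q_J = (364 - 2q_D)/8 and q_D = (319 - 2q_J)/8.
Substituting one into the other gives q_J = 379/10 and q_D = 152/5.
Total output Q = 683/10, so price P = 407 - 2·(683/10) = 1352/5.

270.40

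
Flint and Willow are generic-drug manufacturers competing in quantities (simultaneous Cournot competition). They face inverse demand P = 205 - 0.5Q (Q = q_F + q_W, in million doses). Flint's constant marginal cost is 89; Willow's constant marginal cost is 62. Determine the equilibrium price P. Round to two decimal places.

Flint's profit: π_F = (205 - 0.5Q)q_F - (89q_F). Setting ∂π_F/∂q_F = 0: 116 - q_F - (1/2)(q_W) = 0.
Willow's first-order condition: 143 - q_W - (1/2)(q_F) = 0.
Rearranging gives the reaction functions q_F = (116 - (1/2)q_W) and q_W = (143 - (1/2)q_F).
Substituting one into the other gives q_F = 178/3 and q_W = 340/3.
Total output Q = 518/3, so price P = 205 - (1/2)·(518/3) = 356/3.

118.67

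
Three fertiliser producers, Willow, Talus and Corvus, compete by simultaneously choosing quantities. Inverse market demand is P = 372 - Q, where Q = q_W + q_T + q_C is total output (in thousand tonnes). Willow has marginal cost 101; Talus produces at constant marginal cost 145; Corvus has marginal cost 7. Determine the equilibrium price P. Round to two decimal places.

Willow's profit: π_W = (372 - Q)q_W - (101q_W). Setting ∂π_W/∂q_W = 0: 271 - 2q_W - (q_T + q_C) = 0.
Talus's first-order condition: 227 - 2q_T - (q_W + q_C) = 0.
Corvus's profit: π_C = (372 - Q)q_C - (7q_C). Setting ∂π_C/∂q_C = 0: 365 - 2q_C - (q_W + q_T) = 0.
Adding the 3 conditions: 863 − 2Q − 2Q = 0, i.e. Q = 863/4.
Back-substituting: q_W = (271 − 863/4) = 221/4, q_T = (227 − 863/4) = 45/4, q_C = (365 − 863/4) = 597/4.
Total output Q = 863/4, so price P = 372 - 863/4 = 625/4.

156.25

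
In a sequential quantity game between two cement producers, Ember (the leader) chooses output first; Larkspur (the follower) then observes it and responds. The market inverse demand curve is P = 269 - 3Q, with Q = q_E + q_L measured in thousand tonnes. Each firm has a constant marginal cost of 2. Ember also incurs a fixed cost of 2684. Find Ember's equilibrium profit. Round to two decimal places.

Solve by backward induction. Given q_E, the follower Larkspur maximises π_L = (269 - 3q_E - 3q_L)q_L - 2q_L.
Setting the follower's marginal profit to zero, 267 - 3q_E - 6q_L = 0, i.e. q_L = (267 - 3q_E)/6.
Ember substitutes q_L(q_E) into its own profit: π_E = q_E(269 - 3q_E - (267 - 3q_E)/2) - 2q_E = (271/2 - (3/2)q_E)q_E - 2q_E.
Maximising: ∂π_E/∂q_E = 267/2 - 3q_E = 0, giving q_E = 89/2.
Then q_L = (267 - 3·(89/2))/6 = 89/4.
Price P = 269 - 3·(267/4) = 275/4.
Ember's profit: (275/4 - 2)·(89/2) - 2684 = 286.3750.

286.38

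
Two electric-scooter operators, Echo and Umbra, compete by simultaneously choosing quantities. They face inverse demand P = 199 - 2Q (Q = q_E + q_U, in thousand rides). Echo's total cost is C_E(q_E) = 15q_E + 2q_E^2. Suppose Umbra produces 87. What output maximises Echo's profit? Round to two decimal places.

1.25

With the rival's output fixed at 87, Echo's profit is π_E = (199 - 2·87 - 2q_E)q_E - (15q_E + 2q_E²) = (25 - 2q_E)q_E - (15q_E + 2q_E²).
∂π_E/∂q_E = 10 - 8q_E = 0, so q_E = 5/4.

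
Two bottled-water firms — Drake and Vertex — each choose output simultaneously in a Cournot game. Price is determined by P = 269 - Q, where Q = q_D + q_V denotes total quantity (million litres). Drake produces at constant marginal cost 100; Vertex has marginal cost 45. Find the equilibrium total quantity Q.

131

Drake's profit: π_D = (269 - Q)q_D - (100q_D). Setting ∂π_D/∂q_D = 0: 169 - 2q_D - (q_V) = 0.
Vertex's first-order condition: 224 - 2q_V - (q_D) = 0.
Rearranging gives the reaction functions q_D = (169 - q_V)/2 and q_V = (224 - q_D)/2.
Solving the pair: q_D = 38, q_V = 93.
Total output Q = 38 + 93 = 131.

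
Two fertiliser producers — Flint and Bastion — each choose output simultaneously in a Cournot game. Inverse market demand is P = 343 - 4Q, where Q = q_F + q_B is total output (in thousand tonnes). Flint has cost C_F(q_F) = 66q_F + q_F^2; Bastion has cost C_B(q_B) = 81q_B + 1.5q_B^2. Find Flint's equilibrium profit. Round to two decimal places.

Flint's profit: π_F = (343 - 4Q)q_F - (66q_F + q_F²). Setting ∂π_F/∂q_F = 0: 277 - 10q_F - 4(q_B) = 0.
Bastion's profit: π_B = (343 - 4Q)q_B - (81q_B + (3/2)q_B²). Setting ∂π_B/∂q_B = 0: 262 - 11q_B - 4(q_F) = 0.
So q_F = (277 - 4q_B)/10 and q_B = (262 - 4q_F)/11.
Solving the pair: q_F = 1999/94, q_B = 756/47.
Price P = 343 - 4·37.3511 = 193.5957.
Flint's profit: 193.5957·(1999/94) - 66·(1999/94) - (1999/94)² = 2261.2047.

2261.20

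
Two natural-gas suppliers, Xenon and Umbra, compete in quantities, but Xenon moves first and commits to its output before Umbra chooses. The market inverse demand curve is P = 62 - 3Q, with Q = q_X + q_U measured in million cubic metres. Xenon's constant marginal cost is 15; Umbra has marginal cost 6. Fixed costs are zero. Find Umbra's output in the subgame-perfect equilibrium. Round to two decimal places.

6.17

The follower Umbra best-responds to any q_X: π_U = (62 - 3Q)q_U - 6q_U.
∂π_U/∂q_U = 56 - 3q_X - 6q_U = 0 gives the reaction function q_U = (56 - 3q_X)/6.
The leader anticipates this reaction. Substituting into P = 62 - 3Q gives P = 34 - (3/2)q_X, so π_X = (34 - (3/2)q_X)q_X - 15q_X.
Leader FOC: 19 - 3q_X = 0, so q_X = 19/3.
Then q_U = (56 - 3·(19/3))/6 = 37/6.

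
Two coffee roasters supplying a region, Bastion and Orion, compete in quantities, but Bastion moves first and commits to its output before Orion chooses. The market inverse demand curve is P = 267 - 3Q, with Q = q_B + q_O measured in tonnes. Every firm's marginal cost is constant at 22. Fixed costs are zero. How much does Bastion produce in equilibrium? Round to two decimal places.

40.83

The follower Orion best-responds to any q_B: π_O = (267 - 3Q)q_O - 22q_O.
Follower FOC: 245 - 3q_B - 6q_O = 0, so q_O(q_B) = (245 - 3q_B)/6.
The leader anticipates this reaction. Substituting into P = 267 - 3Q gives P = 289/2 - (3/2)q_B, so π_B = (289/2 - (3/2)q_B)q_B - 22q_B.
Maximising: ∂π_B/∂q_B = 245/2 - 3q_B = 0, giving q_B = 245/6.
Then q_O = (245 - 3·(245/6))/6 = 245/12.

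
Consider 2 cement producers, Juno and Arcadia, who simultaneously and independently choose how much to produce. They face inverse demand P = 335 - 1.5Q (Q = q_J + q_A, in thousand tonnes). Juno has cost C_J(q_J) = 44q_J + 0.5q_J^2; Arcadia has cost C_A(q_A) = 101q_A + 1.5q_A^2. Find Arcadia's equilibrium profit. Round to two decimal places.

1582.24

Juno's profit: π_J = (335 - 1.5Q)q_J - (44q_J + (1/2)q_J²). Setting ∂π_J/∂q_J = 0: 291 - 4q_J - (3/2)(q_A) = 0.
Arcadia's first-order condition: 234 - 6q_A - (3/2)(q_J) = 0.
Rearranging gives the reaction functions q_J = (291 - (3/2)q_A)/4 and q_A = (234 - (3/2)q_J)/6.
Solving the pair: q_J = 1860/29, q_A = 666/29.
Price P = 335 - (3/2)·87.1034 = 204.3448.
Arcadia's profit: 204.3448·(666/29) - 101·(666/29) - (3/2)(666/29)² = 1582.2449.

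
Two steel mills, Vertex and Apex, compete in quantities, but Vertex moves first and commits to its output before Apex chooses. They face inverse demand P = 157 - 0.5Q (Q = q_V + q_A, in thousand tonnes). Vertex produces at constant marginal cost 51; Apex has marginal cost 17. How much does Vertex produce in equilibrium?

Solve by backward induction. Given q_V, the follower Apex maximises π_A = (157 - (1/2)q_V - (1/2)q_A)q_A - 17q_A.
Setting the follower's marginal profit to zero, 140 - (1/2)q_V - q_A = 0, i.e. q_A = (140 - (1/2)q_V).
The leader anticipates this reaction. Substituting into P = 157 - 0.5Q gives P = 87 - (1/4)q_V, so π_V = (87 - (1/4)q_V)q_V - 51q_V.
Leader FOC: 36 - (1/2)q_V = 0, so q_V = 72.
Then q_A = (140 - (1/2)·72) = 104.

72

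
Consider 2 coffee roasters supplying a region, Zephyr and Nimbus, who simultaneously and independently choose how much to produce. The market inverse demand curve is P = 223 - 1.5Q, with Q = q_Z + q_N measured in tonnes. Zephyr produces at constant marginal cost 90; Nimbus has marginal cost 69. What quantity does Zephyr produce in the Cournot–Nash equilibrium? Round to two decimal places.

24.89

Zephyr's profit: π_Z = (223 - 1.5Q)q_Z - (90q_Z). Setting ∂π_Z/∂q_Z = 0: 133 - 3q_Z - (3/2)(q_N) = 0.
Nimbus's profit: π_N = (223 - 1.5Q)q_N - (69q_N). Setting ∂π_N/∂q_N = 0: 154 - 3q_N - (3/2)(q_Z) = 0.
Best responses: q_Z = (133 - (3/2)q_N)/3, q_N = (154 - (3/2)q_Z)/3.
Solving the pair: q_Z = 224/9, q_N = 350/9.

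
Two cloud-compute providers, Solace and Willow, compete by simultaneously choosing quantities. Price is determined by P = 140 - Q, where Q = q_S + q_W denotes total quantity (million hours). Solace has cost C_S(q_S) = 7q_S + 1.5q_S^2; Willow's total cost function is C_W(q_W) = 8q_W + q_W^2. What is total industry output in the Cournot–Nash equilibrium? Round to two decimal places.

Solace's profit: π_S = (140 - Q)q_S - (7q_S + (3/2)q_S²). Setting ∂π_S/∂q_S = 0: 133 - 5q_S - (q_W) = 0.
Willow's profit: π_W = (140 - Q)q_W - (8q_W + q_W²). Setting ∂π_W/∂q_W = 0: 132 - 4q_W - (q_S) = 0.
So q_S = (133 - q_W)/5 and q_W = (132 - q_S)/4.
Substituting one into the other gives q_S = 400/19 and q_W = 527/19.
Total output Q = 400/19 + 527/19 = 927/19.

48.79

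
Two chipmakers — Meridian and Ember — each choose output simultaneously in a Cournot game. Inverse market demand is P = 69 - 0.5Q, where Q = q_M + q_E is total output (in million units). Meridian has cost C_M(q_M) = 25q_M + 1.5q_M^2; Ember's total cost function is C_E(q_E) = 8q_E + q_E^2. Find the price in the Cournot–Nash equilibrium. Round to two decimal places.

Meridian's profit: π_M = (69 - 0.5Q)q_M - (25q_M + (3/2)q_M²). Setting ∂π_M/∂q_M = 0: 44 - 4q_M - (1/2)(q_E) = 0.
Ember's profit: π_E = (69 - 0.5Q)q_E - (8q_E + q_E²). Setting ∂π_E/∂q_E = 0: 61 - 3q_E - (1/2)(q_M) = 0.
So q_M = (44 - (1/2)q_E)/4 and q_E = (61 - (1/2)q_M)/3.
Solving the pair: q_M = 406/47, q_E = 888/47.
Total output Q = 1294/47, so price P = 69 - (1/2)·(1294/47) = 55.2340.

55.23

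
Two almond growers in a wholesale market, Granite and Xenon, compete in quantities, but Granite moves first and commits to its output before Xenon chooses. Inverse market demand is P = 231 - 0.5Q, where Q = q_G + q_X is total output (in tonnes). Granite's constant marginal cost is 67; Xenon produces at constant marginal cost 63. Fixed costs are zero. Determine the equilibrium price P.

107

The follower Xenon best-responds to any q_G: π_X = (231 - 0.5Q)q_X - 63q_X.
Setting the follower's marginal profit to zero, 168 - (1/2)q_G - q_X = 0, i.e. q_X = (168 - (1/2)q_G).
The leader anticipates this reaction. Substituting into P = 231 - 0.5Q gives P = 147 - (1/4)q_G, so π_G = (147 - (1/4)q_G)q_G - 67q_G.
Leader FOC: 80 - (1/2)q_G = 0, so q_G = 160.
Then q_X = (168 - (1/2)·160) = 88.
Total output Q = 248, so price P = 231 - (1/2)·248 = 107.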